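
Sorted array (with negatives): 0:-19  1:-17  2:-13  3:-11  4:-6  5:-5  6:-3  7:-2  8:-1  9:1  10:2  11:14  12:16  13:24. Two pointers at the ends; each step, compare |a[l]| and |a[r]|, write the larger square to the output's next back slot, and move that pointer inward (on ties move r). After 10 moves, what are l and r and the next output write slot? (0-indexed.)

[0,13] |-19|<=|24| out[13]=576 → r--
[0,12] |-19|>|16| out[12]=361 → l++
[1,12] |-17|>|16| out[11]=289 → l++
[2,12] |-13|<=|16| out[10]=256 → r--
[2,11] |-13|<=|14| out[9]=196 → r--
[2,10] |-13|>|2| out[8]=169 → l++
[3,10] |-11|>|2| out[7]=121 → l++
[4,10] |-6|>|2| out[6]=36 → l++
[5,10] |-5|>|2| out[5]=25 → l++
[6,10] |-3|>|2| out[4]=9 → l++

l=7, r=10, next write slot=3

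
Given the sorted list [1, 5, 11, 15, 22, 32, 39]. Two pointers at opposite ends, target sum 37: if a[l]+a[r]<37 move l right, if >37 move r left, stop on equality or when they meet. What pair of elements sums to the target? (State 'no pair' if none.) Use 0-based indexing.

l=0 r=6: 1+39=40 >37, r--
l=0 r=5: 1+32=33 <37, l++
l=1 r=5: 5+32=37, found

(5, 32)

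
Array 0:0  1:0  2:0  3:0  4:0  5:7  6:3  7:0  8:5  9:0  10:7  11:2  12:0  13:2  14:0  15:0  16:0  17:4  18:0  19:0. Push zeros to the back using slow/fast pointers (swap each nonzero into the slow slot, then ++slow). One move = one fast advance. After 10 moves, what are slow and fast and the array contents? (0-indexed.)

slow=3, fast=10, a=[7, 3, 5, 0, 0, 0, 0, 0, 0, 0, 7, 2, 0, 2, 0, 0, 0, 4, 0, 0]

(s=0,f=0) a[fast]=0 → fast++
(s=0,f=1) a[fast]=0 → fast++
(s=0,f=2) a[fast]=0 → fast++
(s=0,f=3) a[fast]=0 → fast++
(s=0,f=4) a[fast]=0 → fast++
(s=0,f=5) a[fast]=7≠0 swap→a[0]=7 → slow++,fast++
(s=1,f=6) a[fast]=3≠0 swap→a[1]=3 → slow++,fast++
(s=2,f=7) a[fast]=0 → fast++
(s=2,f=8) a[fast]=5≠0 swap→a[2]=5 → slow++,fast++
(s=3,f=9) a[fast]=0 → fast++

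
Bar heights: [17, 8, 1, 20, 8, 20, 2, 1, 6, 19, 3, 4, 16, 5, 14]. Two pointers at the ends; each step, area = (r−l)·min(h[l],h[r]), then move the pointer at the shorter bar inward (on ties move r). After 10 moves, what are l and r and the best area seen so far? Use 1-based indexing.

l=1 r=15: min(17,14)*14=196 best=196 *, r--
l=1 r=14: min(17,5)*13=65 best=196, r--
l=1 r=13: min(17,16)*12=192 best=196, r--
l=1 r=12: min(17,4)*11=44 best=196, r--
l=1 r=11: min(17,3)*10=30 best=196, r--
l=1 r=10: min(17,19)*9=153 best=196, l++
l=2 r=10: min(8,19)*8=64 best=196, l++
l=3 r=10: min(1,19)*7=7 best=196, l++
l=4 r=10: min(20,19)*6=114 best=196, r--
l=4 r=9: min(20,6)*5=30 best=196, r--

l=4, r=8, best area=196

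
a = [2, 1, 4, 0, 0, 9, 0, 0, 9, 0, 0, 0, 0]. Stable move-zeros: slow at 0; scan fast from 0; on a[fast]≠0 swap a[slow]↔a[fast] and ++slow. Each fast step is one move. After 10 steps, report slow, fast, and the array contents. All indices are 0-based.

slow=5, fast=10, a=[2, 1, 4, 9, 9, 0, 0, 0, 0, 0, 0, 0, 0]

(s=0,f=0) a[fast]=2≠0 swap→a[0]=2 → slow++,fast++
(s=1,f=1) a[fast]=1≠0 swap→a[1]=1 → slow++,fast++
(s=2,f=2) a[fast]=4≠0 swap→a[2]=4 → slow++,fast++
(s=3,f=3) a[fast]=0 → fast++
(s=3,f=4) a[fast]=0 → fast++
(s=3,f=5) a[fast]=9≠0 swap→a[3]=9 → slow++,fast++
(s=4,f=6) a[fast]=0 → fast++
(s=4,f=7) a[fast]=0 → fast++
(s=4,f=8) a[fast]=9≠0 swap→a[4]=9 → slow++,fast++
(s=5,f=9) a[fast]=0 → fast++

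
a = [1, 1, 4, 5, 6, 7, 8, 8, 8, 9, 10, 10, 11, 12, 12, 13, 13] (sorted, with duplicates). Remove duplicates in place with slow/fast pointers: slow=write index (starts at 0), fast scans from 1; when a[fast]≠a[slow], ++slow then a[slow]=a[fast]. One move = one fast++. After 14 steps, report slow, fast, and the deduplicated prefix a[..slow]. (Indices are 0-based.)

slow=9, fast=15, prefix=[1, 4, 5, 6, 7, 8, 9, 10, 11, 12]

slow=0 fast=1: a[fast]=1=a[slow] dup, fast++
slow=0 fast=2: a[fast]=4≠a[slow]=1 write a[1]=4, slow++,fast++
slow=1 fast=3: a[fast]=5≠a[slow]=4 write a[2]=5, slow++,fast++
slow=2 fast=4: a[fast]=6≠a[slow]=5 write a[3]=6, slow++,fast++
slow=3 fast=5: a[fast]=7≠a[slow]=6 write a[4]=7, slow++,fast++
slow=4 fast=6: a[fast]=8≠a[slow]=7 write a[5]=8, slow++,fast++
slow=5 fast=7: a[fast]=8=a[slow] dup, fast++
slow=5 fast=8: a[fast]=8=a[slow] dup, fast++
slow=5 fast=9: a[fast]=9≠a[slow]=8 write a[6]=9, slow++,fast++
slow=6 fast=10: a[fast]=10≠a[slow]=9 write a[7]=10, slow++,fast++
slow=7 fast=11: a[fast]=10=a[slow] dup, fast++
slow=7 fast=12: a[fast]=11≠a[slow]=10 write a[8]=11, slow++,fast++
slow=8 fast=13: a[fast]=12≠a[slow]=11 write a[9]=12, slow++,fast++
slow=9 fast=14: a[fast]=12=a[slow] dup, fast++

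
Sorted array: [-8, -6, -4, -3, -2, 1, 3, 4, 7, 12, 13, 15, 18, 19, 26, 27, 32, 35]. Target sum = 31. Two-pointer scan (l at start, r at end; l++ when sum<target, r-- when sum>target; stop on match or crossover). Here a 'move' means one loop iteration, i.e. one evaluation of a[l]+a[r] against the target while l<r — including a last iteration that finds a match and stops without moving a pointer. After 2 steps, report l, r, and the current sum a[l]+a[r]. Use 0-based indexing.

l=2, r=17, sum=31

l=0 r=17: -8+35=27 <31, l++
l=1 r=17: -6+35=29 <31, l++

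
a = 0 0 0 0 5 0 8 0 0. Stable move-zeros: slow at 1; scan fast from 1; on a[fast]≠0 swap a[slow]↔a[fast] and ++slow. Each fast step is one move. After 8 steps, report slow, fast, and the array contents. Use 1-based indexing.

slow=3, fast=9, a=[5, 8, 0, 0, 0, 0, 0, 0, 0]

slow=1 fast=1: a[fast]=0, fast++
slow=1 fast=2: a[fast]=0, fast++
slow=1 fast=3: a[fast]=0, fast++
slow=1 fast=4: a[fast]=0, fast++
slow=1 fast=5: a[fast]=5≠0 swap→a[1]=5, slow++,fast++
slow=2 fast=6: a[fast]=0, fast++
slow=2 fast=7: a[fast]=8≠0 swap→a[2]=8, slow++,fast++
slow=3 fast=8: a[fast]=0, fast++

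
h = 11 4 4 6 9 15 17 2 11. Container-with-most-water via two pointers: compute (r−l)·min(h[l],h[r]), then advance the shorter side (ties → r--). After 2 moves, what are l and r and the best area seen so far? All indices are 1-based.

l=1, r=7, best area=88

[1,9] min(11,11)*8=88 best=88 * → r--
[1,8] min(11,2)*7=14 best=88 → r--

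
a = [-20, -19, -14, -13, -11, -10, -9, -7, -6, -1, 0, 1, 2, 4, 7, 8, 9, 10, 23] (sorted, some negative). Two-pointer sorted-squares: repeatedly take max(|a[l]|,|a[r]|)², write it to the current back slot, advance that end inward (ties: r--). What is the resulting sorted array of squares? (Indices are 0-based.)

[0, 1, 1, 4, 16, 36, 49, 49, 64, 81, 81, 100, 100, 121, 169, 196, 361, 400, 529]

[0,18] |-20|<=|23| out[18]=529 → r--
[0,17] |-20|>|10| out[17]=400 → l++
[1,17] |-19|>|10| out[16]=361 → l++
[2,17] |-14|>|10| out[15]=196 → l++
[3,17] |-13|>|10| out[14]=169 → l++
[4,17] |-11|>|10| out[13]=121 → l++
[5,17] |-10|<=|10| out[12]=100 → r--
[5,16] |-10|>|9| out[11]=100 → l++
[6,16] |-9|<=|9| out[10]=81 → r--
[6,15] |-9|>|8| out[9]=81 → l++
[7,15] |-7|<=|8| out[8]=64 → r--
[7,14] |-7|<=|7| out[7]=49 → r--
[7,13] |-7|>|4| out[6]=49 → l++
[8,13] |-6|>|4| out[5]=36 → l++
[9,13] |-1|<=|4| out[4]=16 → r--
[9,12] |-1|<=|2| out[3]=4 → r--
[9,11] |-1|<=|1| out[2]=1 → r--
[9,10] |-1|>|0| out[1]=1 → l++
[10,10] |0|<=|0| out[0]=0 → r--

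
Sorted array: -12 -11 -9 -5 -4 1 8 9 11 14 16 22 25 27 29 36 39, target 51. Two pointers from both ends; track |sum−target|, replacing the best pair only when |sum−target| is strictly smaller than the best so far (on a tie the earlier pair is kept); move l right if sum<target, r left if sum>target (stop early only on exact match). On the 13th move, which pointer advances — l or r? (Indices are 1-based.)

[1,17] -12+39=27 d=24 * → l++
[2,17] -11+39=28 d=23 * → l++
[3,17] -9+39=30 d=21 * → l++
[4,17] -5+39=34 d=17 * → l++
[5,17] -4+39=35 d=16 * → l++
[6,17] 1+39=40 d=11 * → l++
[7,17] 8+39=47 d=4 * → l++
[8,17] 9+39=48 d=3 * → l++
[9,17] 11+39=50 d=1 * → l++
[10,17] 14+39=53 d=2 → r--
[10,16] 14+36=50 d=1 → l++
[11,16] 16+36=52 d=1 → r--
[11,15] 16+29=45 d=6 → l++

l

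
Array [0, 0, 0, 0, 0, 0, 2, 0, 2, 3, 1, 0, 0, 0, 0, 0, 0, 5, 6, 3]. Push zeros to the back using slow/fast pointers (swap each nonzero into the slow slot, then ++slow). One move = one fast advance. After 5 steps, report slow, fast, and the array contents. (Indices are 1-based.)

slow=1, fast=6, a=[0, 0, 0, 0, 0, 0, 2, 0, 2, 3, 1, 0, 0, 0, 0, 0, 0, 5, 6, 3]

slow=1 fast=1: a[fast]=0, fast++
slow=1 fast=2: a[fast]=0, fast++
slow=1 fast=3: a[fast]=0, fast++
slow=1 fast=4: a[fast]=0, fast++
slow=1 fast=5: a[fast]=0, fast++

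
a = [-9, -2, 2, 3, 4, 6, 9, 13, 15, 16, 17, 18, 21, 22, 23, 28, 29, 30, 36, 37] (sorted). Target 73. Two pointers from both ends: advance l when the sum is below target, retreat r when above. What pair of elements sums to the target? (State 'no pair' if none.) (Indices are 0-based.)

[0,19] -9+37=28 <73 → l++
[1,19] -2+37=35 <73 → l++
[2,19] 2+37=39 <73 → l++
[3,19] 3+37=40 <73 → l++
[4,19] 4+37=41 <73 → l++
[5,19] 6+37=43 <73 → l++
[6,19] 9+37=46 <73 → l++
[7,19] 13+37=50 <73 → l++
[8,19] 15+37=52 <73 → l++
[9,19] 16+37=53 <73 → l++
[10,19] 17+37=54 <73 → l++
[11,19] 18+37=55 <73 → l++
[12,19] 21+37=58 <73 → l++
[13,19] 22+37=59 <73 → l++
[14,19] 23+37=60 <73 → l++
[15,19] 28+37=65 <73 → l++
[16,19] 29+37=66 <73 → l++
[17,19] 30+37=67 <73 → l++
[18,19] 36+37=73 → found

(36, 37)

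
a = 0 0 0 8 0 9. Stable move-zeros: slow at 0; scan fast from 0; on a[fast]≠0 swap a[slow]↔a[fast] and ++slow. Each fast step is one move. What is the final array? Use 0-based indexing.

[8, 9, 0, 0, 0, 0]

slow=0 fast=0: a[fast]=0, fast++
slow=0 fast=1: a[fast]=0, fast++
slow=0 fast=2: a[fast]=0, fast++
slow=0 fast=3: a[fast]=8≠0 swap→a[0]=8, slow++,fast++
slow=1 fast=4: a[fast]=0, fast++
slow=1 fast=5: a[fast]=9≠0 swap→a[1]=9, slow++,fast++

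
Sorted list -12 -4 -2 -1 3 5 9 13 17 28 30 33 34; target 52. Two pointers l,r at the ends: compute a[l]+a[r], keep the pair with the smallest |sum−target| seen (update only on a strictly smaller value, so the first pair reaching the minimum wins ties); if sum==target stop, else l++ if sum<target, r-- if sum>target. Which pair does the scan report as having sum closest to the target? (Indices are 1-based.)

pair (17, 34) with sum 51 (|Δ|=1)

l=1 r=13: -12+34=22 d=30 *, l++
l=2 r=13: -4+34=30 d=22 *, l++
l=3 r=13: -2+34=32 d=20 *, l++
l=4 r=13: -1+34=33 d=19 *, l++
l=5 r=13: 3+34=37 d=15 *, l++
l=6 r=13: 5+34=39 d=13 *, l++
l=7 r=13: 9+34=43 d=9 *, l++
l=8 r=13: 13+34=47 d=5 *, l++
l=9 r=13: 17+34=51 d=1 *, l++
l=10 r=13: 28+34=62 d=10, r--
l=10 r=12: 28+33=61 d=9, r--
l=10 r=11: 28+30=58 d=6, r--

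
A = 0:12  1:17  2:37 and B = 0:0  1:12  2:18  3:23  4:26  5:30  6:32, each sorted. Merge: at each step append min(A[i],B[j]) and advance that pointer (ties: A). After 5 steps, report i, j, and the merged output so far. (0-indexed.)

i=0 j=0: A[i]=12>B[j]=0 take 0, j++
i=0 j=1: A[i]=12<=B[j]=12 take 12, i++
i=1 j=1: A[i]=17>B[j]=12 take 12, j++
i=1 j=2: A[i]=17<=B[j]=18 take 17, i++
i=2 j=2: A[i]=37>B[j]=18 take 18, j++

i=2, j=3, merged so far=[0, 12, 12, 17, 18]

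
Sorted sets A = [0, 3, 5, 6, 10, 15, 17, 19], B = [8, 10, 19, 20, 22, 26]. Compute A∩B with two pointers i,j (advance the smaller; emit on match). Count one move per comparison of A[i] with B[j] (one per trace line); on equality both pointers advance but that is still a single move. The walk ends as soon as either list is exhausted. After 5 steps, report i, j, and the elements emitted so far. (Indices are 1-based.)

i=5, j=2, emitted=[]

i=1 j=1: 0<8, i++
i=2 j=1: 3<8, i++
i=3 j=1: 5<8, i++
i=4 j=1: 6<8, i++
i=5 j=1: 10>8, j++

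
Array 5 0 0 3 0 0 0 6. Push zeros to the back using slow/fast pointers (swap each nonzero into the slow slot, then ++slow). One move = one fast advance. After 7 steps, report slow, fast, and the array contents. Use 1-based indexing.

slow=3, fast=8, a=[5, 3, 0, 0, 0, 0, 0, 6]

slow=1 fast=1: a[fast]=5≠0 swap→a[1]=5, slow++,fast++
slow=2 fast=2: a[fast]=0, fast++
slow=2 fast=3: a[fast]=0, fast++
slow=2 fast=4: a[fast]=3≠0 swap→a[2]=3, slow++,fast++
slow=3 fast=5: a[fast]=0, fast++
slow=3 fast=6: a[fast]=0, fast++
slow=3 fast=7: a[fast]=0, fast++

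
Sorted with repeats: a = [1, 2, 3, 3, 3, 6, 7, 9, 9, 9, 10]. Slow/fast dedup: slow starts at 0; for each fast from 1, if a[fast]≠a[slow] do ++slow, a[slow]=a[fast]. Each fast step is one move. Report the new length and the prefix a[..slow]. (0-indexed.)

slow=0 fast=1: a[fast]=2≠a[slow]=1 write a[1]=2, slow++,fast++
slow=1 fast=2: a[fast]=3≠a[slow]=2 write a[2]=3, slow++,fast++
slow=2 fast=3: a[fast]=3=a[slow] dup, fast++
slow=2 fast=4: a[fast]=3=a[slow] dup, fast++
slow=2 fast=5: a[fast]=6≠a[slow]=3 write a[3]=6, slow++,fast++
slow=3 fast=6: a[fast]=7≠a[slow]=6 write a[4]=7, slow++,fast++
slow=4 fast=7: a[fast]=9≠a[slow]=7 write a[5]=9, slow++,fast++
slow=5 fast=8: a[fast]=9=a[slow] dup, fast++
slow=5 fast=9: a[fast]=9=a[slow] dup, fast++
slow=5 fast=10: a[fast]=10≠a[slow]=9 write a[6]=10, slow++,fast++

length 7; prefix = [1, 2, 3, 6, 7, 9, 10]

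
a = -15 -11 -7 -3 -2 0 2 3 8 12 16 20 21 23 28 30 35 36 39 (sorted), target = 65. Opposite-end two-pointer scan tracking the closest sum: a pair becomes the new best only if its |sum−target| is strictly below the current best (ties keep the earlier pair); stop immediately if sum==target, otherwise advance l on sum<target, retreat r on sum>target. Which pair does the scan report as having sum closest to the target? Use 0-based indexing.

pair (30, 35) with sum 65 (|Δ|=0)

l=0 r=18: -15+39=24 d=41 *, l++
l=1 r=18: -11+39=28 d=37 *, l++
l=2 r=18: -7+39=32 d=33 *, l++
l=3 r=18: -3+39=36 d=29 *, l++
l=4 r=18: -2+39=37 d=28 *, l++
l=5 r=18: 0+39=39 d=26 *, l++
l=6 r=18: 2+39=41 d=24 *, l++
l=7 r=18: 3+39=42 d=23 *, l++
l=8 r=18: 8+39=47 d=18 *, l++
l=9 r=18: 12+39=51 d=14 *, l++
l=10 r=18: 16+39=55 d=10 *, l++
l=11 r=18: 20+39=59 d=6 *, l++
l=12 r=18: 21+39=60 d=5 *, l++
l=13 r=18: 23+39=62 d=3 *, l++
l=14 r=18: 28+39=67 d=2 *, r--
l=14 r=17: 28+36=64 d=1 *, l++
l=15 r=17: 30+36=66 d=1, r--
l=15 r=16: 30+35=65 d=0 *, stop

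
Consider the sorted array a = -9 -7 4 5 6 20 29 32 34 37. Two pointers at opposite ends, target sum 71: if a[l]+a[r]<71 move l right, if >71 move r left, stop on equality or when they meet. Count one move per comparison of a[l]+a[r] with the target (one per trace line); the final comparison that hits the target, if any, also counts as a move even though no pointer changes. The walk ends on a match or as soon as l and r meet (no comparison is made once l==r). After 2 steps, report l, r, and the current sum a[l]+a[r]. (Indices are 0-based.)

[0,9] -9+37=28 <71 → l++
[1,9] -7+37=30 <71 → l++

l=2, r=9, sum=41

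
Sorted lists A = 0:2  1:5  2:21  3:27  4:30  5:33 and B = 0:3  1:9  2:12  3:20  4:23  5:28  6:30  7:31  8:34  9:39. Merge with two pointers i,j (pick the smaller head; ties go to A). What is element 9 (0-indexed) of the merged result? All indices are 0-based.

[i=0,j=0] A[i]=2<=B[j]=3 take 2 → i++
[i=1,j=0] A[i]=5>B[j]=3 take 3 → j++
[i=1,j=1] A[i]=5<=B[j]=9 take 5 → i++
[i=2,j=1] A[i]=21>B[j]=9 take 9 → j++
[i=2,j=2] A[i]=21>B[j]=12 take 12 → j++
[i=2,j=3] A[i]=21>B[j]=20 take 20 → j++
[i=2,j=4] A[i]=21<=B[j]=23 take 21 → i++
[i=3,j=4] A[i]=27>B[j]=23 take 23 → j++
[i=3,j=5] A[i]=27<=B[j]=28 take 27 → i++
[i=4,j=5] A[i]=30>B[j]=28 take 28 → j++
[i=4,j=6] A[i]=30<=B[j]=30 take 30 → i++
[i=5,j=6] A[i]=33>B[j]=30 take 30 → j++
[i=5,j=7] A[i]=33>B[j]=31 take 31 → j++
[i=5,j=8] A[i]=33<=B[j]=34 take 33 → i++
[i=6,j=8] A done, take B[j]=34 → j++
[i=6,j=9] A done, take B[j]=39 → j++

merged[9] = 28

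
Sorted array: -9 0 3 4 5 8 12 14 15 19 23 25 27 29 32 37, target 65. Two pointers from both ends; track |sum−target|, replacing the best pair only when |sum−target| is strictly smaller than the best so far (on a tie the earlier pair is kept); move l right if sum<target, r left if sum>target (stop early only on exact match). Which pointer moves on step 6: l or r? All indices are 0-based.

l

l=0 r=15: -9+37=28 d=37 *, l++
l=1 r=15: 0+37=37 d=28 *, l++
l=2 r=15: 3+37=40 d=25 *, l++
l=3 r=15: 4+37=41 d=24 *, l++
l=4 r=15: 5+37=42 d=23 *, l++
l=5 r=15: 8+37=45 d=20 *, l++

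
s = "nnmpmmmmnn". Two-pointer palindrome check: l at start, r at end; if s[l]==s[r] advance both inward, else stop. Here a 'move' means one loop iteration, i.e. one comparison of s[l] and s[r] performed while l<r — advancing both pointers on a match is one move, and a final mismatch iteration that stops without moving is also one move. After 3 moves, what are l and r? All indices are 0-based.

l=0 r=9: 'n'=='n', l++,r--
l=1 r=8: 'n'=='n', l++,r--
l=2 r=7: 'm'=='m', l++,r--

l=3, r=6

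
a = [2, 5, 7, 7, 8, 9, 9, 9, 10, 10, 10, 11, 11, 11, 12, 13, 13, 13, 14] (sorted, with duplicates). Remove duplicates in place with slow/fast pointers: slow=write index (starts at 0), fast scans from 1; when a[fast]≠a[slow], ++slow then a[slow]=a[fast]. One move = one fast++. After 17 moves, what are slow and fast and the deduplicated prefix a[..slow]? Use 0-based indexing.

(s=0,f=1) a[fast]=5≠a[slow]=2 write a[1]=5 → slow++,fast++
(s=1,f=2) a[fast]=7≠a[slow]=5 write a[2]=7 → slow++,fast++
(s=2,f=3) a[fast]=7=a[slow] dup → fast++
(s=2,f=4) a[fast]=8≠a[slow]=7 write a[3]=8 → slow++,fast++
(s=3,f=5) a[fast]=9≠a[slow]=8 write a[4]=9 → slow++,fast++
(s=4,f=6) a[fast]=9=a[slow] dup → fast++
(s=4,f=7) a[fast]=9=a[slow] dup → fast++
(s=4,f=8) a[fast]=10≠a[slow]=9 write a[5]=10 → slow++,fast++
(s=5,f=9) a[fast]=10=a[slow] dup → fast++
(s=5,f=10) a[fast]=10=a[slow] dup → fast++
(s=5,f=11) a[fast]=11≠a[slow]=10 write a[6]=11 → slow++,fast++
(s=6,f=12) a[fast]=11=a[slow] dup → fast++
(s=6,f=13) a[fast]=11=a[slow] dup → fast++
(s=6,f=14) a[fast]=12≠a[slow]=11 write a[7]=12 → slow++,fast++
(s=7,f=15) a[fast]=13≠a[slow]=12 write a[8]=13 → slow++,fast++
(s=8,f=16) a[fast]=13=a[slow] dup → fast++
(s=8,f=17) a[fast]=13=a[slow] dup → fast++

slow=8, fast=18, prefix=[2, 5, 7, 8, 9, 10, 11, 12, 13]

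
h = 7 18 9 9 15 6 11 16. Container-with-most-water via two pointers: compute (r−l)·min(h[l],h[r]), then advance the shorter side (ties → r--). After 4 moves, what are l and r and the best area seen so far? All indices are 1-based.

[1,8] min(7,16)*7=49 best=49 * → l++
[2,8] min(18,16)*6=96 best=96 * → r--
[2,7] min(18,11)*5=55 best=96 → r--
[2,6] min(18,6)*4=24 best=96 → r--

l=2, r=5, best area=96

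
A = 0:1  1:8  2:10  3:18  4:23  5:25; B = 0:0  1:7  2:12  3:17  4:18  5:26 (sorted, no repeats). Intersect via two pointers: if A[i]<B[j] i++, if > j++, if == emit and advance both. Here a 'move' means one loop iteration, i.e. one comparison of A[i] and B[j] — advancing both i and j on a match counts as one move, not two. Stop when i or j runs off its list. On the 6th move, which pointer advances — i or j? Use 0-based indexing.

i=0 j=0: 1>0, j++
i=0 j=1: 1<7, i++
i=1 j=1: 8>7, j++
i=1 j=2: 8<12, i++
i=2 j=2: 10<12, i++
i=3 j=2: 18>12, j++

j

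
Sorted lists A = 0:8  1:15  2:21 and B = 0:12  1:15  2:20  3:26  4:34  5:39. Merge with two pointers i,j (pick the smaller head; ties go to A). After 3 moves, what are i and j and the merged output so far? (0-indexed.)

[i=0,j=0] A[i]=8<=B[j]=12 take 8 → i++
[i=1,j=0] A[i]=15>B[j]=12 take 12 → j++
[i=1,j=1] A[i]=15<=B[j]=15 take 15 → i++

i=2, j=1, merged so far=[8, 12, 15]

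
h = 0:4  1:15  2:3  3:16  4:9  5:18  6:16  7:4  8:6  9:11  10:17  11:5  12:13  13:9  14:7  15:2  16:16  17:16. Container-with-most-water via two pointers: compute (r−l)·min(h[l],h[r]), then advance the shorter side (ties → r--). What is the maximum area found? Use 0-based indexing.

max area = 240

l=0 r=17: min(4,16)*17=68 best=68 *, l++
l=1 r=17: min(15,16)*16=240 best=240 *, l++
l=2 r=17: min(3,16)*15=45 best=240, l++
l=3 r=17: min(16,16)*14=224 best=240, r--
l=3 r=16: min(16,16)*13=208 best=240, r--
l=3 r=15: min(16,2)*12=24 best=240, r--
l=3 r=14: min(16,7)*11=77 best=240, r--
l=3 r=13: min(16,9)*10=90 best=240, r--
l=3 r=12: min(16,13)*9=117 best=240, r--
l=3 r=11: min(16,5)*8=40 best=240, r--
l=3 r=10: min(16,17)*7=112 best=240, l++
l=4 r=10: min(9,17)*6=54 best=240, l++
l=5 r=10: min(18,17)*5=85 best=240, r--
l=5 r=9: min(18,11)*4=44 best=240, r--
l=5 r=8: min(18,6)*3=18 best=240, r--
l=5 r=7: min(18,4)*2=8 best=240, r--
l=5 r=6: min(18,16)*1=16 best=240, r--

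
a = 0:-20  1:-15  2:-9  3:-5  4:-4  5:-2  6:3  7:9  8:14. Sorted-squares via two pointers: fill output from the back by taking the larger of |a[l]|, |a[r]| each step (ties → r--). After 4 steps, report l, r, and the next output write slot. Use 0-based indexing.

l=0 r=8: |-20|>|14| out[8]=400, l++
l=1 r=8: |-15|>|14| out[7]=225, l++
l=2 r=8: |-9|<=|14| out[6]=196, r--
l=2 r=7: |-9|<=|9| out[5]=81, r--

l=2, r=6, next write slot=4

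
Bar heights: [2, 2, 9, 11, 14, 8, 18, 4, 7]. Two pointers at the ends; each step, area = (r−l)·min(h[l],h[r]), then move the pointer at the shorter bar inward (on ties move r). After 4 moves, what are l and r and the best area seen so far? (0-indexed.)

[0,8] min(2,7)*8=16 best=16 * → l++
[1,8] min(2,7)*7=14 best=16 → l++
[2,8] min(9,7)*6=42 best=42 * → r--
[2,7] min(9,4)*5=20 best=42 → r--

l=2, r=6, best area=42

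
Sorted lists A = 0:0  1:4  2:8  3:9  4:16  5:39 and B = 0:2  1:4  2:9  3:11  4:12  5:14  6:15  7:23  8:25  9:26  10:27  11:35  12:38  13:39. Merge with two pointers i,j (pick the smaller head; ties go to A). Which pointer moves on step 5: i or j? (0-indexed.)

i

i=0 j=0: A[i]=0<=B[j]=2 take 0, i++
i=1 j=0: A[i]=4>B[j]=2 take 2, j++
i=1 j=1: A[i]=4<=B[j]=4 take 4, i++
i=2 j=1: A[i]=8>B[j]=4 take 4, j++
i=2 j=2: A[i]=8<=B[j]=9 take 8, i++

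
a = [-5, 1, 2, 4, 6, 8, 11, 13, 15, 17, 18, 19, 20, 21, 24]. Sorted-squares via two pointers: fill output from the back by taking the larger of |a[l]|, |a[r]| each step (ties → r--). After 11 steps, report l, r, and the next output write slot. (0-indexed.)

l=0, r=3, next write slot=3

l=0 r=14: |-5|<=|24| out[14]=576, r--
l=0 r=13: |-5|<=|21| out[13]=441, r--
l=0 r=12: |-5|<=|20| out[12]=400, r--
l=0 r=11: |-5|<=|19| out[11]=361, r--
l=0 r=10: |-5|<=|18| out[10]=324, r--
l=0 r=9: |-5|<=|17| out[9]=289, r--
l=0 r=8: |-5|<=|15| out[8]=225, r--
l=0 r=7: |-5|<=|13| out[7]=169, r--
l=0 r=6: |-5|<=|11| out[6]=121, r--
l=0 r=5: |-5|<=|8| out[5]=64, r--
l=0 r=4: |-5|<=|6| out[4]=36, r--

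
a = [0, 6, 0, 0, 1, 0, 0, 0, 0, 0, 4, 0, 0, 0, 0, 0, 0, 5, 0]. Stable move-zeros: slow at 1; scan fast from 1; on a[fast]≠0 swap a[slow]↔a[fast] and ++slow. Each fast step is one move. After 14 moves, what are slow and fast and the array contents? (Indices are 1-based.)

slow=4, fast=15, a=[6, 1, 4, 0, 0, 0, 0, 0, 0, 0, 0, 0, 0, 0, 0, 0, 0, 5, 0]

slow=1 fast=1: a[fast]=0, fast++
slow=1 fast=2: a[fast]=6≠0 swap→a[1]=6, slow++,fast++
slow=2 fast=3: a[fast]=0, fast++
slow=2 fast=4: a[fast]=0, fast++
slow=2 fast=5: a[fast]=1≠0 swap→a[2]=1, slow++,fast++
slow=3 fast=6: a[fast]=0, fast++
slow=3 fast=7: a[fast]=0, fast++
slow=3 fast=8: a[fast]=0, fast++
slow=3 fast=9: a[fast]=0, fast++
slow=3 fast=10: a[fast]=0, fast++
slow=3 fast=11: a[fast]=4≠0 swap→a[3]=4, slow++,fast++
slow=4 fast=12: a[fast]=0, fast++
slow=4 fast=13: a[fast]=0, fast++
slow=4 fast=14: a[fast]=0, fast++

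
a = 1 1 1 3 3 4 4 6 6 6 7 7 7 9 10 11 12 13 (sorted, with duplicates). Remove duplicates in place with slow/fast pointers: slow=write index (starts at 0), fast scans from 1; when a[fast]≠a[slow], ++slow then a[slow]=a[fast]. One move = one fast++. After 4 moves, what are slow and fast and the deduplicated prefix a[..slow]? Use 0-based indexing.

slow=0 fast=1: a[fast]=1=a[slow] dup, fast++
slow=0 fast=2: a[fast]=1=a[slow] dup, fast++
slow=0 fast=3: a[fast]=3≠a[slow]=1 write a[1]=3, slow++,fast++
slow=1 fast=4: a[fast]=3=a[slow] dup, fast++

slow=1, fast=5, prefix=[1, 3]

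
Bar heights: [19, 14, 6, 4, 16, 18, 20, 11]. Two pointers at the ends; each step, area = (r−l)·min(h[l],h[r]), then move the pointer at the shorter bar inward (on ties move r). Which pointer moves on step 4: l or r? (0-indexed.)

l=0 r=7: min(19,11)*7=77 best=77 *, r--
l=0 r=6: min(19,20)*6=114 best=114 *, l++
l=1 r=6: min(14,20)*5=70 best=114, l++
l=2 r=6: min(6,20)*4=24 best=114, l++

l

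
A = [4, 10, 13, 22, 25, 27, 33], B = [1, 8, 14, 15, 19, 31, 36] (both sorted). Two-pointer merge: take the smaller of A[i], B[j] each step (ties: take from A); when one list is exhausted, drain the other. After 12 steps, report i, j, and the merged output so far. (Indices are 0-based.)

i=6, j=6, merged so far=[1, 4, 8, 10, 13, 14, 15, 19, 22, 25, 27, 31]

[i=0,j=0] A[i]=4>B[j]=1 take 1 → j++
[i=0,j=1] A[i]=4<=B[j]=8 take 4 → i++
[i=1,j=1] A[i]=10>B[j]=8 take 8 → j++
[i=1,j=2] A[i]=10<=B[j]=14 take 10 → i++
[i=2,j=2] A[i]=13<=B[j]=14 take 13 → i++
[i=3,j=2] A[i]=22>B[j]=14 take 14 → j++
[i=3,j=3] A[i]=22>B[j]=15 take 15 → j++
[i=3,j=4] A[i]=22>B[j]=19 take 19 → j++
[i=3,j=5] A[i]=22<=B[j]=31 take 22 → i++
[i=4,j=5] A[i]=25<=B[j]=31 take 25 → i++
[i=5,j=5] A[i]=27<=B[j]=31 take 27 → i++
[i=6,j=5] A[i]=33>B[j]=31 take 31 → j++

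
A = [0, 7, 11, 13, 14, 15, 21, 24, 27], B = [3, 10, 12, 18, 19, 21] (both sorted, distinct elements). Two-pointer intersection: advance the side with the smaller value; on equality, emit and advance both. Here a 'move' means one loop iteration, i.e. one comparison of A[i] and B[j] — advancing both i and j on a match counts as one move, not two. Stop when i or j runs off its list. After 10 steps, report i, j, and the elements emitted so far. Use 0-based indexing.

[i=0,j=0] 0<3 → i++
[i=1,j=0] 7>3 → j++
[i=1,j=1] 7<10 → i++
[i=2,j=1] 11>10 → j++
[i=2,j=2] 11<12 → i++
[i=3,j=2] 13>12 → j++
[i=3,j=3] 13<18 → i++
[i=4,j=3] 14<18 → i++
[i=5,j=3] 15<18 → i++
[i=6,j=3] 21>18 → j++

i=6, j=4, emitted=[]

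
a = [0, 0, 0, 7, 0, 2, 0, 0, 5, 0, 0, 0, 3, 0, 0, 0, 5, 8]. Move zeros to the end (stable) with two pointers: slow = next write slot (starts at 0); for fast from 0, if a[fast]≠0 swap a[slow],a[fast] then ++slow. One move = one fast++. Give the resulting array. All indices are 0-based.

[7, 2, 5, 3, 5, 8, 0, 0, 0, 0, 0, 0, 0, 0, 0, 0, 0, 0]

(s=0,f=0) a[fast]=0 → fast++
(s=0,f=1) a[fast]=0 → fast++
(s=0,f=2) a[fast]=0 → fast++
(s=0,f=3) a[fast]=7≠0 swap→a[0]=7 → slow++,fast++
(s=1,f=4) a[fast]=0 → fast++
(s=1,f=5) a[fast]=2≠0 swap→a[1]=2 → slow++,fast++
(s=2,f=6) a[fast]=0 → fast++
(s=2,f=7) a[fast]=0 → fast++
(s=2,f=8) a[fast]=5≠0 swap→a[2]=5 → slow++,fast++
(s=3,f=9) a[fast]=0 → fast++
(s=3,f=10) a[fast]=0 → fast++
(s=3,f=11) a[fast]=0 → fast++
(s=3,f=12) a[fast]=3≠0 swap→a[3]=3 → slow++,fast++
(s=4,f=13) a[fast]=0 → fast++
(s=4,f=14) a[fast]=0 → fast++
(s=4,f=15) a[fast]=0 → fast++
(s=4,f=16) a[fast]=5≠0 swap→a[4]=5 → slow++,fast++
(s=5,f=17) a[fast]=8≠0 swap→a[5]=8 → slow++,fast++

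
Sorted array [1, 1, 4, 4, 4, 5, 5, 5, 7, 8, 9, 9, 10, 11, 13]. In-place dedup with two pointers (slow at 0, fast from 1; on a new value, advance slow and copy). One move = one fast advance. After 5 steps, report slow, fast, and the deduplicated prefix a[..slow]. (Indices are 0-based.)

slow=0 fast=1: a[fast]=1=a[slow] dup, fast++
slow=0 fast=2: a[fast]=4≠a[slow]=1 write a[1]=4, slow++,fast++
slow=1 fast=3: a[fast]=4=a[slow] dup, fast++
slow=1 fast=4: a[fast]=4=a[slow] dup, fast++
slow=1 fast=5: a[fast]=5≠a[slow]=4 write a[2]=5, slow++,fast++

slow=2, fast=6, prefix=[1, 4, 5]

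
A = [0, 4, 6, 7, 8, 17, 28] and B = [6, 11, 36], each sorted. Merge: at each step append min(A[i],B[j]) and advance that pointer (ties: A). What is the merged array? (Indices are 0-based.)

i=0 j=0: A[i]=0<=B[j]=6 take 0, i++
i=1 j=0: A[i]=4<=B[j]=6 take 4, i++
i=2 j=0: A[i]=6<=B[j]=6 take 6, i++
i=3 j=0: A[i]=7>B[j]=6 take 6, j++
i=3 j=1: A[i]=7<=B[j]=11 take 7, i++
i=4 j=1: A[i]=8<=B[j]=11 take 8, i++
i=5 j=1: A[i]=17>B[j]=11 take 11, j++
i=5 j=2: A[i]=17<=B[j]=36 take 17, i++
i=6 j=2: A[i]=28<=B[j]=36 take 28, i++
i=7 j=2: A done, take B[j]=36, j++

[0, 4, 6, 6, 7, 8, 11, 17, 28, 36]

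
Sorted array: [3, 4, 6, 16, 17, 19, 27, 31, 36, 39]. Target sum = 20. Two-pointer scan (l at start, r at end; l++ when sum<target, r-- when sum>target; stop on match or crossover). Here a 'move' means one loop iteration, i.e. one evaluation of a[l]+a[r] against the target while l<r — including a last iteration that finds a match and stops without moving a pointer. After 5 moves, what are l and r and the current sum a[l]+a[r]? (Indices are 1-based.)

[1,10] 3+39=42 >20 → r--
[1,9] 3+36=39 >20 → r--
[1,8] 3+31=34 >20 → r--
[1,7] 3+27=30 >20 → r--
[1,6] 3+19=22 >20 → r--

l=1, r=5, sum=20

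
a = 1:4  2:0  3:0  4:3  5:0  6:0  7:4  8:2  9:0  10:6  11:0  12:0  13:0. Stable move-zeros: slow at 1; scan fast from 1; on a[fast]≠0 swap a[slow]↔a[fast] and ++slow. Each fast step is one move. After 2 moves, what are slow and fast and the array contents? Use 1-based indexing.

slow=2, fast=3, a=[4, 0, 0, 3, 0, 0, 4, 2, 0, 6, 0, 0, 0]

(s=1,f=1) a[fast]=4≠0 swap→a[1]=4 → slow++,fast++
(s=2,f=2) a[fast]=0 → fast++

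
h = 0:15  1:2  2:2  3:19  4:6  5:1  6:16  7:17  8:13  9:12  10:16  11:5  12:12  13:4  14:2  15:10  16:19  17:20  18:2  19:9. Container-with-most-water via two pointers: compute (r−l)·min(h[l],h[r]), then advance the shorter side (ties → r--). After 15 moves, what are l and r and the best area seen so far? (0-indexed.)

[0,19] min(15,9)*19=171 best=171 * → r--
[0,18] min(15,2)*18=36 best=171 → r--
[0,17] min(15,20)*17=255 best=255 * → l++
[1,17] min(2,20)*16=32 best=255 → l++
[2,17] min(2,20)*15=30 best=255 → l++
[3,17] min(19,20)*14=266 best=266 * → l++
[4,17] min(6,20)*13=78 best=266 → l++
[5,17] min(1,20)*12=12 best=266 → l++
[6,17] min(16,20)*11=176 best=266 → l++
[7,17] min(17,20)*10=170 best=266 → l++
[8,17] min(13,20)*9=117 best=266 → l++
[9,17] min(12,20)*8=96 best=266 → l++
[10,17] min(16,20)*7=112 best=266 → l++
[11,17] min(5,20)*6=30 best=266 → l++
[12,17] min(12,20)*5=60 best=266 → l++

l=13, r=17, best area=266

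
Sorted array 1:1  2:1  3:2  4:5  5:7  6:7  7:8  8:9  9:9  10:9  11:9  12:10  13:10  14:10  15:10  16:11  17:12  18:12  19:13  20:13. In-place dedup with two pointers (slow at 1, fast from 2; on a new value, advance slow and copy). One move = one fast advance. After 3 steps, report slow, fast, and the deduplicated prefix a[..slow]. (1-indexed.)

slow=3, fast=5, prefix=[1, 2, 5]

slow=1 fast=2: a[fast]=1=a[slow] dup, fast++
slow=1 fast=3: a[fast]=2≠a[slow]=1 write a[2]=2, slow++,fast++
slow=2 fast=4: a[fast]=5≠a[slow]=2 write a[3]=5, slow++,fast++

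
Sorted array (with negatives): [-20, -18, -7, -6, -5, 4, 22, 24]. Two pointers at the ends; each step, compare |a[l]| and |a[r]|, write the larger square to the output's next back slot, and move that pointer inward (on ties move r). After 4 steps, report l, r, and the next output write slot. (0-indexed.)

l=2, r=5, next write slot=3

[0,7] |-20|<=|24| out[7]=576 → r--
[0,6] |-20|<=|22| out[6]=484 → r--
[0,5] |-20|>|4| out[5]=400 → l++
[1,5] |-18|>|4| out[4]=324 → l++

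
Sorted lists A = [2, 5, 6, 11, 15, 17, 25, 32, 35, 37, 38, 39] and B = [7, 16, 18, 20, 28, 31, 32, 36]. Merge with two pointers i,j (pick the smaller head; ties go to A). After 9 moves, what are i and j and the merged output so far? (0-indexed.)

[i=0,j=0] A[i]=2<=B[j]=7 take 2 → i++
[i=1,j=0] A[i]=5<=B[j]=7 take 5 → i++
[i=2,j=0] A[i]=6<=B[j]=7 take 6 → i++
[i=3,j=0] A[i]=11>B[j]=7 take 7 → j++
[i=3,j=1] A[i]=11<=B[j]=16 take 11 → i++
[i=4,j=1] A[i]=15<=B[j]=16 take 15 → i++
[i=5,j=1] A[i]=17>B[j]=16 take 16 → j++
[i=5,j=2] A[i]=17<=B[j]=18 take 17 → i++
[i=6,j=2] A[i]=25>B[j]=18 take 18 → j++

i=6, j=3, merged so far=[2, 5, 6, 7, 11, 15, 16, 17, 18]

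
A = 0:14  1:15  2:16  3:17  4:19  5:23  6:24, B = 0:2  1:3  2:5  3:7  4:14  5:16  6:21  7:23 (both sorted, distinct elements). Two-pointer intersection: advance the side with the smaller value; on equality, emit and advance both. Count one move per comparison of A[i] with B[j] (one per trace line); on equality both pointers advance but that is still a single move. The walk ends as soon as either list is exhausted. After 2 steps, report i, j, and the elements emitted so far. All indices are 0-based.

i=0, j=2, emitted=[]

[i=0,j=0] 14>2 → j++
[i=0,j=1] 14>3 → j++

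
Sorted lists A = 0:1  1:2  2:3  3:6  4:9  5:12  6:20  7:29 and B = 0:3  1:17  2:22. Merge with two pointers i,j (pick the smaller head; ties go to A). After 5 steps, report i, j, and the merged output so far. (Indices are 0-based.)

i=0 j=0: A[i]=1<=B[j]=3 take 1, i++
i=1 j=0: A[i]=2<=B[j]=3 take 2, i++
i=2 j=0: A[i]=3<=B[j]=3 take 3, i++
i=3 j=0: A[i]=6>B[j]=3 take 3, j++
i=3 j=1: A[i]=6<=B[j]=17 take 6, i++

i=4, j=1, merged so far=[1, 2, 3, 3, 6]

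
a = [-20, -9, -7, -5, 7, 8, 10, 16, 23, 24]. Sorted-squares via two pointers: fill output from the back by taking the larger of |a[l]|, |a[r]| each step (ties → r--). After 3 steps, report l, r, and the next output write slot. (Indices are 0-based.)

l=1, r=7, next write slot=6

[0,9] |-20|<=|24| out[9]=576 → r--
[0,8] |-20|<=|23| out[8]=529 → r--
[0,7] |-20|>|16| out[7]=400 → l++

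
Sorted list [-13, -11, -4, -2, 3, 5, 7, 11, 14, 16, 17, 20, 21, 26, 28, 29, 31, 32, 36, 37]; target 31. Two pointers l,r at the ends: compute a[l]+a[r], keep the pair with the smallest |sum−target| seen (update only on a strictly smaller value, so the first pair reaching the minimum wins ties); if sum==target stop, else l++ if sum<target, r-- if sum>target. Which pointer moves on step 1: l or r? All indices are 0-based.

l

l=0 r=19: -13+37=24 d=7 *, l++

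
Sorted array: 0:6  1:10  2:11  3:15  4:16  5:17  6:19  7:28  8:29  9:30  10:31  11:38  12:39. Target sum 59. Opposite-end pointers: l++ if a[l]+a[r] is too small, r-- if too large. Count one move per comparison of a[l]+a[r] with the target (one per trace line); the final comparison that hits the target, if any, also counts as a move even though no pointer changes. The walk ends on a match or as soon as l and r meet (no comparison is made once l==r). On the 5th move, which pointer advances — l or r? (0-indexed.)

l

l=0 r=12: 6+39=45 <59, l++
l=1 r=12: 10+39=49 <59, l++
l=2 r=12: 11+39=50 <59, l++
l=3 r=12: 15+39=54 <59, l++
l=4 r=12: 16+39=55 <59, l++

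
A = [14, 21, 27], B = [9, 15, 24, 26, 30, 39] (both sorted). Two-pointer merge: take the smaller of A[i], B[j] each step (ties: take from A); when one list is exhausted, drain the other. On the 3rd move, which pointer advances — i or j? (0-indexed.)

i=0 j=0: A[i]=14>B[j]=9 take 9, j++
i=0 j=1: A[i]=14<=B[j]=15 take 14, i++
i=1 j=1: A[i]=21>B[j]=15 take 15, j++

j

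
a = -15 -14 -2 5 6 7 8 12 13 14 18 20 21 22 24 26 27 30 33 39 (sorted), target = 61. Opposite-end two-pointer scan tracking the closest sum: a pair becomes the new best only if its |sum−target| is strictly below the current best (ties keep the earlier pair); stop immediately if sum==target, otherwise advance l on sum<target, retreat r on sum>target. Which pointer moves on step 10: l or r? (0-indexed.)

[0,19] -15+39=24 d=37 * → l++
[1,19] -14+39=25 d=36 * → l++
[2,19] -2+39=37 d=24 * → l++
[3,19] 5+39=44 d=17 * → l++
[4,19] 6+39=45 d=16 * → l++
[5,19] 7+39=46 d=15 * → l++
[6,19] 8+39=47 d=14 * → l++
[7,19] 12+39=51 d=10 * → l++
[8,19] 13+39=52 d=9 * → l++
[9,19] 14+39=53 d=8 * → l++

l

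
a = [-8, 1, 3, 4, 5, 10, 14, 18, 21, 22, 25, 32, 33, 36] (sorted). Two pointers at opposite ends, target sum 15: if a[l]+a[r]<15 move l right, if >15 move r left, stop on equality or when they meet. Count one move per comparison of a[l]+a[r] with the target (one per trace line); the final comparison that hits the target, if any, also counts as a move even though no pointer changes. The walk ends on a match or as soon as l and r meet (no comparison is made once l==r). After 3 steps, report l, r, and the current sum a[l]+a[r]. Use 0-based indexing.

l=0 r=13: -8+36=28 >15, r--
l=0 r=12: -8+33=25 >15, r--
l=0 r=11: -8+32=24 >15, r--

l=0, r=10, sum=17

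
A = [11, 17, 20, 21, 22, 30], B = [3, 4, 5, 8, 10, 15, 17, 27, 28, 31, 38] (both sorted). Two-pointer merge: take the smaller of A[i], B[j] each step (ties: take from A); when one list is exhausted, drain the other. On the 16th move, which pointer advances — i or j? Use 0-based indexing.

j

i=0 j=0: A[i]=11>B[j]=3 take 3, j++
i=0 j=1: A[i]=11>B[j]=4 take 4, j++
i=0 j=2: A[i]=11>B[j]=5 take 5, j++
i=0 j=3: A[i]=11>B[j]=8 take 8, j++
i=0 j=4: A[i]=11>B[j]=10 take 10, j++
i=0 j=5: A[i]=11<=B[j]=15 take 11, i++
i=1 j=5: A[i]=17>B[j]=15 take 15, j++
i=1 j=6: A[i]=17<=B[j]=17 take 17, i++
i=2 j=6: A[i]=20>B[j]=17 take 17, j++
i=2 j=7: A[i]=20<=B[j]=27 take 20, i++
i=3 j=7: A[i]=21<=B[j]=27 take 21, i++
i=4 j=7: A[i]=22<=B[j]=27 take 22, i++
i=5 j=7: A[i]=30>B[j]=27 take 27, j++
i=5 j=8: A[i]=30>B[j]=28 take 28, j++
i=5 j=9: A[i]=30<=B[j]=31 take 30, i++
i=6 j=9: A done, take B[j]=31, j++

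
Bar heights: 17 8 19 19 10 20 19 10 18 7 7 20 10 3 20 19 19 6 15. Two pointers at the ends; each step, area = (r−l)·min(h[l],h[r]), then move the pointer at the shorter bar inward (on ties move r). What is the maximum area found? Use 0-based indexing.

max area = 272

l=0 r=18: min(17,15)*18=270 best=270 *, r--
l=0 r=17: min(17,6)*17=102 best=270, r--
l=0 r=16: min(17,19)*16=272 best=272 *, l++
l=1 r=16: min(8,19)*15=120 best=272, l++
l=2 r=16: min(19,19)*14=266 best=272, r--
l=2 r=15: min(19,19)*13=247 best=272, r--
l=2 r=14: min(19,20)*12=228 best=272, l++
l=3 r=14: min(19,20)*11=209 best=272, l++
l=4 r=14: min(10,20)*10=100 best=272, l++
l=5 r=14: min(20,20)*9=180 best=272, r--
l=5 r=13: min(20,3)*8=24 best=272, r--
l=5 r=12: min(20,10)*7=70 best=272, r--
l=5 r=11: min(20,20)*6=120 best=272, r--
l=5 r=10: min(20,7)*5=35 best=272, r--
l=5 r=9: min(20,7)*4=28 best=272, r--
l=5 r=8: min(20,18)*3=54 best=272, r--
l=5 r=7: min(20,10)*2=20 best=272, r--
l=5 r=6: min(20,19)*1=19 best=272, r--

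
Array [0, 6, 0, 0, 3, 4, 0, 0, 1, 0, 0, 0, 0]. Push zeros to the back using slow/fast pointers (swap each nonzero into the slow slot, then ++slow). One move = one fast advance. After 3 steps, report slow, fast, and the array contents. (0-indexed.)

(s=0,f=0) a[fast]=0 → fast++
(s=0,f=1) a[fast]=6≠0 swap→a[0]=6 → slow++,fast++
(s=1,f=2) a[fast]=0 → fast++

slow=1, fast=3, a=[6, 0, 0, 0, 3, 4, 0, 0, 1, 0, 0, 0, 0]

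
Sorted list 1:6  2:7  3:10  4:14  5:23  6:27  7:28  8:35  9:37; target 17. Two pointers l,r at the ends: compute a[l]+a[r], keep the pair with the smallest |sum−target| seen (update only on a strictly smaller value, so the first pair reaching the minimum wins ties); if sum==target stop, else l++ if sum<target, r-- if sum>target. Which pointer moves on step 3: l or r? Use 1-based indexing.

[1,9] 6+37=43 d=26 * → r--
[1,8] 6+35=41 d=24 * → r--
[1,7] 6+28=34 d=17 * → r--

r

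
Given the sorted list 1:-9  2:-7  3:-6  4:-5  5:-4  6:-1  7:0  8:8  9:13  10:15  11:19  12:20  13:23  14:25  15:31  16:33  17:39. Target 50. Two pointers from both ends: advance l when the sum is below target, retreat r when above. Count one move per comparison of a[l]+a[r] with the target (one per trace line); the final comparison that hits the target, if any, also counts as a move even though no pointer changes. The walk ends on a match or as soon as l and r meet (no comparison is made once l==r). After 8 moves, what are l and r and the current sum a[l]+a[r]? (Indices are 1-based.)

l=9, r=17, sum=52

[1,17] -9+39=30 <50 → l++
[2,17] -7+39=32 <50 → l++
[3,17] -6+39=33 <50 → l++
[4,17] -5+39=34 <50 → l++
[5,17] -4+39=35 <50 → l++
[6,17] -1+39=38 <50 → l++
[7,17] 0+39=39 <50 → l++
[8,17] 8+39=47 <50 → l++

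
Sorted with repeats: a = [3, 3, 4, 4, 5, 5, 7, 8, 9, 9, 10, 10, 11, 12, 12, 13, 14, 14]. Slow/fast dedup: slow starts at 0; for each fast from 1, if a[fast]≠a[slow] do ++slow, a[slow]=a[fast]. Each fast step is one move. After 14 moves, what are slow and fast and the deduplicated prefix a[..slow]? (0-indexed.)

slow=0 fast=1: a[fast]=3=a[slow] dup, fast++
slow=0 fast=2: a[fast]=4≠a[slow]=3 write a[1]=4, slow++,fast++
slow=1 fast=3: a[fast]=4=a[slow] dup, fast++
slow=1 fast=4: a[fast]=5≠a[slow]=4 write a[2]=5, slow++,fast++
slow=2 fast=5: a[fast]=5=a[slow] dup, fast++
slow=2 fast=6: a[fast]=7≠a[slow]=5 write a[3]=7, slow++,fast++
slow=3 fast=7: a[fast]=8≠a[slow]=7 write a[4]=8, slow++,fast++
slow=4 fast=8: a[fast]=9≠a[slow]=8 write a[5]=9, slow++,fast++
slow=5 fast=9: a[fast]=9=a[slow] dup, fast++
slow=5 fast=10: a[fast]=10≠a[slow]=9 write a[6]=10, slow++,fast++
slow=6 fast=11: a[fast]=10=a[slow] dup, fast++
slow=6 fast=12: a[fast]=11≠a[slow]=10 write a[7]=11, slow++,fast++
slow=7 fast=13: a[fast]=12≠a[slow]=11 write a[8]=12, slow++,fast++
slow=8 fast=14: a[fast]=12=a[slow] dup, fast++

slow=8, fast=15, prefix=[3, 4, 5, 7, 8, 9, 10, 11, 12]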